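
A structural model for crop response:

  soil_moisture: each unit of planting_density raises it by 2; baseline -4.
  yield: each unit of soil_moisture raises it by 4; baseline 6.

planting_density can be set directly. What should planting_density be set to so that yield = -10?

Substituting into the yield equation gives yield = 8*planting_density - 10.
Solve 8*planting_density - 10 = -10: planting_density = (-10 + 10) / 8 = 0.

planting_density = 0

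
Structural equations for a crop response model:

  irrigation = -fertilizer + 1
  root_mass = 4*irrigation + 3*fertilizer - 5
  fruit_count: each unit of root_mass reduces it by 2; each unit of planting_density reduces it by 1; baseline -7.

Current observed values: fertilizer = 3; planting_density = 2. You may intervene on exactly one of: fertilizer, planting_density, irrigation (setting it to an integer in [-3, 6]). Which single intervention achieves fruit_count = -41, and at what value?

Intervening on fertilizer: fruit_count = 2*fertilizer - 7. Reaching -41 requires fertilizer = -17, outside [-3, 6].
Intervening on planting_density: fruit_count = -planting_density + 1. Reaching -41 requires planting_density = 42, outside [-3, 6].
Intervening on irrigation: with other inputs at their observed values, fruit_count = -8*irrigation - 17. Solving for -41 gives irrigation = 3, within [-3, 6].

set irrigation = 3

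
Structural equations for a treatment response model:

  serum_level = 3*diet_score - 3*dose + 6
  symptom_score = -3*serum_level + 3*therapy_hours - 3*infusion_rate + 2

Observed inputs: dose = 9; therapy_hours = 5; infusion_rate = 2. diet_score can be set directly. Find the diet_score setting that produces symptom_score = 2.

Substituting into the serum_level equation gives serum_level = 3*diet_score - 21.
So symptom_score = -9*diet_score + 74.
Solve -9*diet_score + 74 = 2: diet_score = (2 - 74) / -9 = 8.

diet_score = 8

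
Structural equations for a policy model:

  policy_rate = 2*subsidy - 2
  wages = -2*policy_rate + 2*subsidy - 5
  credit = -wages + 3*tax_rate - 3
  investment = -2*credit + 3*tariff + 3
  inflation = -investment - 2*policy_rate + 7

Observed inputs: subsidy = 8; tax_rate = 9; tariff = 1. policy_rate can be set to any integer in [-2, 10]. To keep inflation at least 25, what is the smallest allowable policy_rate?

Intervening on policy_rate fixes its value directly, overriding its dependence on subsidy.
Substituting into the wages equation gives wages = -2*policy_rate + 11.
Substituting into the credit equation gives credit = 2*policy_rate + 13.
investment becomes -4*policy_rate - 20.
This gives inflation = 2*policy_rate + 27.
Require 2*policy_rate + 27 ≥ 25, so policy_rate ≥ -1.
The smallest integer in [-2, 10] satisfying this is -1.

policy_rate = -1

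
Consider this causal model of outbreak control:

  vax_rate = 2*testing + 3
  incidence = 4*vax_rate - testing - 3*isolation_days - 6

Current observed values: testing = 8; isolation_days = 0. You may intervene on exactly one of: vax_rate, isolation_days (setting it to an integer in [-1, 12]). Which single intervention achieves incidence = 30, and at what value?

set vax_rate = 11

Intervening on vax_rate: with other inputs at their observed values, incidence = 4*vax_rate - 14. Solving for 30 gives vax_rate = 11, within [-1, 12].
Intervening on isolation_days: incidence = -3*isolation_days + 62. Reaching 30 requires isolation_days = 32/3, not an integer.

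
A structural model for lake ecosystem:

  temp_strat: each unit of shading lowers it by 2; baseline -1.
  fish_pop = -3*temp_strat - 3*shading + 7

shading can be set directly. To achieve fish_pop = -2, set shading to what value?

shading = -4

Substituting into the fish_pop equation gives fish_pop = 3*shading + 10.
Solve 3*shading + 10 = -2: shading = (-2 - 10) / 3 = -4.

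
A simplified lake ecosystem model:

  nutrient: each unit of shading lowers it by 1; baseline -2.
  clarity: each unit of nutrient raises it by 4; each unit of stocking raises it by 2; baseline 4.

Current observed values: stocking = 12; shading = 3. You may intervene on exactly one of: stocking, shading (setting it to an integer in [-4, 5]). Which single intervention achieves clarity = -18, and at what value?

Intervening on stocking: with other inputs at their observed values, clarity = 2*stocking - 16. Solving for -18 gives stocking = -1, within [-4, 5].
Intervening on shading: clarity = -4*shading + 20. Reaching -18 requires shading = 19/2, not an integer.

set stocking = -1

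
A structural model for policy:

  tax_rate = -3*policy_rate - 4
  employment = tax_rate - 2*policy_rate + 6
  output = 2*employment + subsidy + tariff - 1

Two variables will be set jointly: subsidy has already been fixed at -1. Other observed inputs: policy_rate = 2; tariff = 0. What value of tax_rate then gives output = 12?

With subsidy held at -1:
Intervening on tax_rate fixes its value directly, overriding its dependence on policy_rate.
Substituting into the employment equation gives employment = tax_rate + 2.
Substituting into the output equation gives output = 2*tax_rate + 2.
Solve 2*tax_rate + 2 = 12: tax_rate = (12 - 2) / 2 = 5.

tax_rate = 5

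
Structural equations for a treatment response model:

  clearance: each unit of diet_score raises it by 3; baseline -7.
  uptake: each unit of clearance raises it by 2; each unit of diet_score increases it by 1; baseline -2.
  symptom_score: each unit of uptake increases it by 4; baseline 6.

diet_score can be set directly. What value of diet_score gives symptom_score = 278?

diet_score = 12

Substituting into the uptake equation gives uptake = 7*diet_score - 16.
Substituting into the symptom_score equation gives symptom_score = 28*diet_score - 58.
Solve 28*diet_score - 58 = 278: diet_score = (278 + 58) / 28 = 12.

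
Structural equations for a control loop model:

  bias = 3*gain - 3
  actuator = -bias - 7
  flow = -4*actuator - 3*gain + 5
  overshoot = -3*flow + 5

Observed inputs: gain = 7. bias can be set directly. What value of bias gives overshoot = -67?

Intervening on bias fixes its value directly, overriding its dependence on gain.
Substituting into the flow equation gives flow = 4*bias + 12.
So overshoot = -12*bias - 31.
Solve -12*bias - 31 = -67: bias = (-67 + 31) / -12 = 3.

bias = 3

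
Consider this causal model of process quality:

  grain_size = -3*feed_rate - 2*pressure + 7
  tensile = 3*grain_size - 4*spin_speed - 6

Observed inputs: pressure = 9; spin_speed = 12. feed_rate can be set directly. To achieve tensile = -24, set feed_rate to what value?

feed_rate = -7

Substituting into the grain_size equation gives grain_size = -3*feed_rate - 11.
Substituting into the tensile equation gives tensile = -9*feed_rate - 87.
Solve -9*feed_rate - 87 = -24: feed_rate = (-24 + 87) / -9 = -7.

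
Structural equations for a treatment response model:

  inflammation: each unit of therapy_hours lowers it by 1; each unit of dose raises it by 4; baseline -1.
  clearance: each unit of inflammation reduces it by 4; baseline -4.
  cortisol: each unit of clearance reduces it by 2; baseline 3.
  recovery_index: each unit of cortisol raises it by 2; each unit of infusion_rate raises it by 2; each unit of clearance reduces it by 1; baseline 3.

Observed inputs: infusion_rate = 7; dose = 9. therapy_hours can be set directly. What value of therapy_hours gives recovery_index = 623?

therapy_hours = 6

Substituting into the inflammation equation gives inflammation = -therapy_hours + 35.
clearance becomes 4*therapy_hours - 144.
cortisol becomes -8*therapy_hours + 291.
recovery_index becomes -20*therapy_hours + 743.
Solve -20*therapy_hours + 743 = 623: therapy_hours = (623 - 743) / -20 = 6.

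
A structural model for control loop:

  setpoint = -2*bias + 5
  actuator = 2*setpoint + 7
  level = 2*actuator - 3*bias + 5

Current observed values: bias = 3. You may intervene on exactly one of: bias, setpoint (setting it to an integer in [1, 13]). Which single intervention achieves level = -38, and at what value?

Intervening on bias: with other inputs at their observed values, level = -11*bias + 39. Solving for -38 gives bias = 7, within [1, 13].
Intervening on setpoint: level = 4*setpoint + 10. Reaching -38 requires setpoint = -12, outside [1, 13].

set bias = 7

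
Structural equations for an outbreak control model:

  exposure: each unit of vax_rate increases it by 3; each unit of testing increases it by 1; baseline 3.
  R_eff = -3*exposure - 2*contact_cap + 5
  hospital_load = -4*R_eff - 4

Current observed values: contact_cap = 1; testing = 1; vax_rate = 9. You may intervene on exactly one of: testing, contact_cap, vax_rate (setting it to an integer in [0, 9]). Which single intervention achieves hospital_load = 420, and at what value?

Intervening on testing: hospital_load = 12*testing + 344. Reaching 420 requires testing = 19/3, not an integer.
Intervening on contact_cap: with other inputs at their observed values, hospital_load = 8*contact_cap + 348. Solving for 420 gives contact_cap = 9, within [0, 9].
Intervening on vax_rate: hospital_load = 36*vax_rate + 32. Reaching 420 requires vax_rate = 97/9, not an integer.

set contact_cap = 9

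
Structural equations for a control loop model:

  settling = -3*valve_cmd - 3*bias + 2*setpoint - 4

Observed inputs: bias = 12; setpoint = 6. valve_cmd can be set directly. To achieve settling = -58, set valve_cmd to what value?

valve_cmd = 10

Substituting into the settling equation gives settling = -3*valve_cmd - 28.
Solve -3*valve_cmd - 28 = -58: valve_cmd = (-58 + 28) / -3 = 10.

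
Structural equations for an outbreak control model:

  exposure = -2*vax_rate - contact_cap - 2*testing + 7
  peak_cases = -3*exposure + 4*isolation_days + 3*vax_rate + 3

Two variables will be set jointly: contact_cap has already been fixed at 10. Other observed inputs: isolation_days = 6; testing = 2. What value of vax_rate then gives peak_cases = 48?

With contact_cap held at 10:
Substituting into the exposure equation gives exposure = -2*vax_rate - 7.
This gives peak_cases = 9*vax_rate + 48.
Solve 9*vax_rate + 48 = 48: vax_rate = (48 - 48) / 9 = 0.

vax_rate = 0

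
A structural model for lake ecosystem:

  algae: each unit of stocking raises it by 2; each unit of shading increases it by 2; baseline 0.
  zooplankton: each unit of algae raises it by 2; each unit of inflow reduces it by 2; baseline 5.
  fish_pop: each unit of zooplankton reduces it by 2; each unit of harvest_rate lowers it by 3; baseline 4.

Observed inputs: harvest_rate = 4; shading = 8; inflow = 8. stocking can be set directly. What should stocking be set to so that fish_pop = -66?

stocking = 2

Substituting into the algae equation gives algae = 2*stocking + 16.
This gives zooplankton = 4*stocking + 21.
So fish_pop = -8*stocking - 50.
Solve -8*stocking - 50 = -66: stocking = (-66 + 50) / -8 = 2.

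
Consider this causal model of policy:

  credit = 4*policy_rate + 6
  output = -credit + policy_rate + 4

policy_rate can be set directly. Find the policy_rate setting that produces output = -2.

policy_rate = 0

Substituting into the output equation gives output = -3*policy_rate - 2.
Solve -3*policy_rate - 2 = -2: policy_rate = (-2 + 2) / -3 = 0.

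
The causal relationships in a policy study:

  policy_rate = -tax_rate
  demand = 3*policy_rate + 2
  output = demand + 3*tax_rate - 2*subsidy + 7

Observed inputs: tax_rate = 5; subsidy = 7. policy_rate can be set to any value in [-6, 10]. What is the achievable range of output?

Intervening on policy_rate fixes its value directly, overriding its dependence on tax_rate.
Substituting into the output equation gives output = 3*policy_rate + 10.
Linear in policy_rate, so extremes are at the endpoints: policy_rate = -6 gives output = -8; policy_rate = 10 gives output = 40.

-8 to 40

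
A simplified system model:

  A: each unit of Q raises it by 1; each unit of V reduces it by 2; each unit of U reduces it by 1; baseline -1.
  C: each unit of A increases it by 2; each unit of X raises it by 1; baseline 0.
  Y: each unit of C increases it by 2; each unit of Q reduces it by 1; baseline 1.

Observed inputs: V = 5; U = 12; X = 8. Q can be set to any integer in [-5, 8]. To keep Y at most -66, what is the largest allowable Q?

Q = 3

Substituting into the A equation gives A = Q - 23.
Substituting into the C equation gives C = 2*Q - 38.
Substituting into the Y equation gives Y = 3*Q - 75.
Require 3*Q - 75 ≤ -66, so Q ≤ 3.
The largest integer in [-5, 8] satisfying this is 3.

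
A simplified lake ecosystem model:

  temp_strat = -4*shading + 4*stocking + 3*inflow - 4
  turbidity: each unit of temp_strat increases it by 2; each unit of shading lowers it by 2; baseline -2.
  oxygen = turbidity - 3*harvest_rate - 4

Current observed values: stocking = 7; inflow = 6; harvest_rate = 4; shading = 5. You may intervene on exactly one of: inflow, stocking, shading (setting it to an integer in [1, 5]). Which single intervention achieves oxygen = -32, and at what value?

Intervening on inflow: oxygen = 6*inflow - 20. Reaching -32 requires inflow = -2, outside [1, 5].
Intervening on stocking: with other inputs at their observed values, oxygen = 8*stocking - 40. Solving for -32 gives stocking = 1, within [1, 5].
Intervening on shading: oxygen = -10*shading + 66. Reaching -32 requires shading = 49/5, not an integer.

set stocking = 1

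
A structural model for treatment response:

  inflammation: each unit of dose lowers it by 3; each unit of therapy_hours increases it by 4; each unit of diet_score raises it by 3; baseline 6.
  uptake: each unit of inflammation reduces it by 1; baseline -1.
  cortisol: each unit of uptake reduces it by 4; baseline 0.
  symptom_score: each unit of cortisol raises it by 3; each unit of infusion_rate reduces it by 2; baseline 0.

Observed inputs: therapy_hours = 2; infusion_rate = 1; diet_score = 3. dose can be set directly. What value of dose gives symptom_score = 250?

dose = 1

Substituting into the inflammation equation gives inflammation = -3*dose + 23.
Substituting into the uptake equation gives uptake = 3*dose - 24.
So cortisol = -12*dose + 96.
Substituting into the symptom_score equation gives symptom_score = -36*dose + 286.
Solve -36*dose + 286 = 250: dose = (250 - 286) / -36 = 1.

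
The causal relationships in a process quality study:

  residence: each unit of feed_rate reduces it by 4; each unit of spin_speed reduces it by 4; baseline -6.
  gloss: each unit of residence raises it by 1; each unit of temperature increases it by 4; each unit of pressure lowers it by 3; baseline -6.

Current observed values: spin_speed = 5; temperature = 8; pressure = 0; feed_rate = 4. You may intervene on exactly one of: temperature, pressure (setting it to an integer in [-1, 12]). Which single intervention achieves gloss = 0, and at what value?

set temperature = 12

Intervening on temperature: with other inputs at their observed values, gloss = 4*temperature - 48. Solving for 0 gives temperature = 12, within [-1, 12].
Intervening on pressure: gloss = -3*pressure - 16. Reaching 0 requires pressure = -16/3, not an integer.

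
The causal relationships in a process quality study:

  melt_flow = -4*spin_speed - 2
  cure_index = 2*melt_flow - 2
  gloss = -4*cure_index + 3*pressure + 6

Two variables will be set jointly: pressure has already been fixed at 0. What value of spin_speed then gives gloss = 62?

spin_speed = 1

With pressure held at 0:
Substituting into the cure_index equation gives cure_index = -8*spin_speed - 6.
Substituting into the gloss equation gives gloss = 32*spin_speed + 30.
Solve 32*spin_speed + 30 = 62: spin_speed = (62 - 30) / 32 = 1.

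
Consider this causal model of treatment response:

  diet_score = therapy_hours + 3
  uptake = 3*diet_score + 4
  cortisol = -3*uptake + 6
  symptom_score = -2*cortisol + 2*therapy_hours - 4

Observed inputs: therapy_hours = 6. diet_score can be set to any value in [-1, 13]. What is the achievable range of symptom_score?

Intervening on diet_score fixes its value directly, overriding its dependence on therapy_hours.
Substituting into the cortisol equation gives cortisol = -9*diet_score - 6.
symptom_score becomes 18*diet_score + 20.
Linear in diet_score, so extremes are at the endpoints: diet_score = -1 gives symptom_score = 2; diet_score = 13 gives symptom_score = 254.

2 to 254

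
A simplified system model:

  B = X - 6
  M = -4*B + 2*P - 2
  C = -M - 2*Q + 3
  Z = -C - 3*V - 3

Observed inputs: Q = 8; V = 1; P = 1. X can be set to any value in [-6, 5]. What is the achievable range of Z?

11 to 55

Substituting into the M equation gives M = -4*X + 24.
Substituting into the C equation gives C = 4*X - 37.
So Z = -4*X + 31.
Linear in X, so extremes are at the endpoints: X = -6 gives Z = 55; X = 5 gives Z = 11.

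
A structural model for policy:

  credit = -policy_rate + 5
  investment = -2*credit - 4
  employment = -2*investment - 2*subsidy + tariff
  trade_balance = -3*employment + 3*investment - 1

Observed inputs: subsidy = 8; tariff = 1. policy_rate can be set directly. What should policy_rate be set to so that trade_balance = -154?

policy_rate = -4

Substituting into the investment equation gives investment = 2*policy_rate - 14.
Substituting into the employment equation gives employment = -4*policy_rate + 13.
This gives trade_balance = 18*policy_rate - 82.
Solve 18*policy_rate - 82 = -154: policy_rate = (-154 + 82) / 18 = -4.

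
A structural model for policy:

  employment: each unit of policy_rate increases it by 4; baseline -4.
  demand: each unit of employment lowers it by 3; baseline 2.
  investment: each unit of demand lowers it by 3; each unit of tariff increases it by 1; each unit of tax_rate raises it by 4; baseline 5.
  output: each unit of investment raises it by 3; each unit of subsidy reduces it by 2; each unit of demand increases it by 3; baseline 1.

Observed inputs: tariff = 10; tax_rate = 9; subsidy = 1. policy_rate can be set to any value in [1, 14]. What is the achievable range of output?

Substituting into the demand equation gives demand = -12*policy_rate + 14.
investment becomes 36*policy_rate + 9.
Substituting into the output equation gives output = 72*policy_rate + 68.
Linear in policy_rate, so extremes are at the endpoints: policy_rate = 1 gives output = 140; policy_rate = 14 gives output = 1076.

140 to 1076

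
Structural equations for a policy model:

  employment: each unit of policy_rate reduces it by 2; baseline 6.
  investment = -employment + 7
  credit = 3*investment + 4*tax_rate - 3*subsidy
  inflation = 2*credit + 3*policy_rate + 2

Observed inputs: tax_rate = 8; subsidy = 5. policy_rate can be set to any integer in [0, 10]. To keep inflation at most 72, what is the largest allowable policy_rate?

Substituting into the investment equation gives investment = 2*policy_rate + 1.
Substituting into the credit equation gives credit = 6*policy_rate + 20.
Substituting into the inflation equation gives inflation = 15*policy_rate + 42.
Require 15*policy_rate + 42 ≤ 72, so policy_rate ≤ 2.
The largest integer in [0, 10] satisfying this is 2.

policy_rate = 2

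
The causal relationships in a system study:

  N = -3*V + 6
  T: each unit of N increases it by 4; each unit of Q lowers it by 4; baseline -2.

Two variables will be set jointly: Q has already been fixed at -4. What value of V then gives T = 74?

V = -3

With Q held at -4:
Substituting into the T equation gives T = -12*V + 38.
Solve -12*V + 38 = 74: V = (74 - 38) / -12 = -3.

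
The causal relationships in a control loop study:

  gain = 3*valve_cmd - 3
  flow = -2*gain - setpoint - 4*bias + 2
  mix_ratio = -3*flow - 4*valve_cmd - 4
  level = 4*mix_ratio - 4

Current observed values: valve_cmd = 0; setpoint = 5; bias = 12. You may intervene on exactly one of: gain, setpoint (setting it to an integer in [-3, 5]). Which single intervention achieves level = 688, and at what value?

set gain = 4

Intervening on gain: with other inputs at their observed values, level = 24*gain + 592. Solving for 688 gives gain = 4, within [-3, 5].
Intervening on setpoint: level = 12*setpoint + 460. Reaching 688 requires setpoint = 19, outside [-3, 5].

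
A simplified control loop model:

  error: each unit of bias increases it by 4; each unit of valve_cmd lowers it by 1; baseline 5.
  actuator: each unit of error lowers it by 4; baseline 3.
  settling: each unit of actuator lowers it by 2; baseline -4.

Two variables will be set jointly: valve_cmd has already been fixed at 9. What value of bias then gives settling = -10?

With valve_cmd held at 9:
Substituting into the error equation gives error = 4*bias - 4.
This gives actuator = -16*bias + 19.
Substituting into the settling equation gives settling = 32*bias - 42.
Solve 32*bias - 42 = -10: bias = (-10 + 42) / 32 = 1.

bias = 1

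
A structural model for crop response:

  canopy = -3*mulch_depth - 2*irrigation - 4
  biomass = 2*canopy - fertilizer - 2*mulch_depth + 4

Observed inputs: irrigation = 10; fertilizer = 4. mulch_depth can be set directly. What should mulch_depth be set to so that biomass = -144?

Substituting into the canopy equation gives canopy = -3*mulch_depth - 24.
Substituting into the biomass equation gives biomass = -8*mulch_depth - 48.
Solve -8*mulch_depth - 48 = -144: mulch_depth = (-144 + 48) / -8 = 12.

mulch_depth = 12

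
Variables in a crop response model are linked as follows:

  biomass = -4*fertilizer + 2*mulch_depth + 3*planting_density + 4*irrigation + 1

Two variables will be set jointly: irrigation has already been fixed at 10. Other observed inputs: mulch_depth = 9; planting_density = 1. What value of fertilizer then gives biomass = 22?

With irrigation held at 10:
Substituting into the biomass equation gives biomass = -4*fertilizer + 62.
Solve -4*fertilizer + 62 = 22: fertilizer = (22 - 62) / -4 = 10.

fertilizer = 10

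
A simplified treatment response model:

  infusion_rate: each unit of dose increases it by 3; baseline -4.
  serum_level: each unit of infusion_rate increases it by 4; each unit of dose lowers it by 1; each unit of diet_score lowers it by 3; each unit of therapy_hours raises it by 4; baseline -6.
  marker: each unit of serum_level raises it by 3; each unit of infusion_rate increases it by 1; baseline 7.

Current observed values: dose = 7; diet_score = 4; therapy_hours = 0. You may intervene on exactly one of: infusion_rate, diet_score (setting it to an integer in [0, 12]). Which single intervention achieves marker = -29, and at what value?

Intervening on infusion_rate: with other inputs at their observed values, marker = 13*infusion_rate - 68. Solving for -29 gives infusion_rate = 3, within [0, 12].
Intervening on diet_score: marker = -9*diet_score + 189. Reaching -29 requires diet_score = 218/9, not an integer.

set infusion_rate = 3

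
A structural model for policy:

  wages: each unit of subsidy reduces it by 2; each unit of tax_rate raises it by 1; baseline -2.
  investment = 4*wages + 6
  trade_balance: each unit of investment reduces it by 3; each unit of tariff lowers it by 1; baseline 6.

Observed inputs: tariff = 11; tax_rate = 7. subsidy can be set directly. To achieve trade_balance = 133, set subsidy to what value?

Substituting into the wages equation gives wages = -2*subsidy + 5.
So investment = -8*subsidy + 26.
Substituting into the trade_balance equation gives trade_balance = 24*subsidy - 83.
Solve 24*subsidy - 83 = 133: subsidy = (133 + 83) / 24 = 9.

subsidy = 9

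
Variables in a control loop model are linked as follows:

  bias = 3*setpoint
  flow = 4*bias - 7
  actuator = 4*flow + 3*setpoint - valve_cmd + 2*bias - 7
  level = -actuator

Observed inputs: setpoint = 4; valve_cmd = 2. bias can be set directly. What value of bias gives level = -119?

Intervening on bias fixes its value directly, overriding its dependence on setpoint.
Substituting into the actuator equation gives actuator = 18*bias - 25.
level becomes -18*bias + 25.
Solve -18*bias + 25 = -119: bias = (-119 - 25) / -18 = 8.

bias = 8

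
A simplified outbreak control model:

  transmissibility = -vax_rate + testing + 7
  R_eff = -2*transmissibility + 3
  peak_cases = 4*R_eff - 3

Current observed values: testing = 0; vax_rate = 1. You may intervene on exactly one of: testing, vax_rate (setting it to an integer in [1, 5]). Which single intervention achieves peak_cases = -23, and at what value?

set vax_rate = 3

Intervening on testing: peak_cases = -8*testing - 39. Reaching -23 requires testing = -2, outside [1, 5].
Intervening on vax_rate: with other inputs at their observed values, peak_cases = 8*vax_rate - 47. Solving for -23 gives vax_rate = 3, within [1, 5].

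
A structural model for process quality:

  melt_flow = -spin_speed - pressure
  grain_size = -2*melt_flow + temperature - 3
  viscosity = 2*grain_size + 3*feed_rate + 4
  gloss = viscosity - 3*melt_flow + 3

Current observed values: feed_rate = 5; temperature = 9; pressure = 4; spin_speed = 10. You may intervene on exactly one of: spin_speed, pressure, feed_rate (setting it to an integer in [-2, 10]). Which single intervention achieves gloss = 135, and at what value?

set feed_rate = 6

Intervening on spin_speed: gloss = 7*spin_speed + 62. Reaching 135 requires spin_speed = 73/7, not an integer.
Intervening on pressure: gloss = 7*pressure + 104. Reaching 135 requires pressure = 31/7, not an integer.
Intervening on feed_rate: with other inputs at their observed values, gloss = 3*feed_rate + 117. Solving for 135 gives feed_rate = 6, within [-2, 10].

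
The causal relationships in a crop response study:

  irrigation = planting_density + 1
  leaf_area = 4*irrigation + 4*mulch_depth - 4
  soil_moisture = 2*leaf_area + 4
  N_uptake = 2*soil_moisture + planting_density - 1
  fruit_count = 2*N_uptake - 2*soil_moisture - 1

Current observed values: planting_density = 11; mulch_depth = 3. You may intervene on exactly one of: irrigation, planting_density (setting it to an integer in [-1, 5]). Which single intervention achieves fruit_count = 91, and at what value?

set irrigation = 2

Intervening on irrigation: with other inputs at their observed values, fruit_count = 16*irrigation + 59. Solving for 91 gives irrigation = 2, within [-1, 5].
Intervening on planting_density: fruit_count = 18*planting_density + 53. Reaching 91 requires planting_density = 19/9, not an integer.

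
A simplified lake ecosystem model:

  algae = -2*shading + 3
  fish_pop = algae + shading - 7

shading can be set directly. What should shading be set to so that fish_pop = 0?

shading = -4

Substituting into the fish_pop equation gives fish_pop = -shading - 4.
Solve -shading - 4 = 0: shading = (0 + 4) / -1 = -4.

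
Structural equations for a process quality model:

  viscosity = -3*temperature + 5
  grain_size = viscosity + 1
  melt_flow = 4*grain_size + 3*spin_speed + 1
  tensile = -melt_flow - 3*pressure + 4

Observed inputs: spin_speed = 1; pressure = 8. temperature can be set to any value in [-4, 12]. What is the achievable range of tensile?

Substituting into the grain_size equation gives grain_size = -3*temperature + 6.
Substituting into the melt_flow equation gives melt_flow = -12*temperature + 28.
So tensile = 12*temperature - 48.
Linear in temperature, so extremes are at the endpoints: temperature = -4 gives tensile = -96; temperature = 12 gives tensile = 96.

-96 to 96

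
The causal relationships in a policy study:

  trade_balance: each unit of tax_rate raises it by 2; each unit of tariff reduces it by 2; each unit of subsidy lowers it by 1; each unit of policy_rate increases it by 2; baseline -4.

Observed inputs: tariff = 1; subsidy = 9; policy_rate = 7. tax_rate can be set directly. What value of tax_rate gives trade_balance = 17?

tax_rate = 9

Substituting into the trade_balance equation gives trade_balance = 2*tax_rate - 1.
Solve 2*tax_rate - 1 = 17: tax_rate = (17 + 1) / 2 = 9.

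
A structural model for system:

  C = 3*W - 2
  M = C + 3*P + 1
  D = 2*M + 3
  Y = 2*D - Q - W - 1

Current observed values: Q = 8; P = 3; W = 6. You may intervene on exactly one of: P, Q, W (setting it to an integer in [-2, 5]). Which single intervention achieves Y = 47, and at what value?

set P = -1

Intervening on P: with other inputs at their observed values, Y = 12*P + 59. Solving for 47 gives P = -1, within [-2, 5].
Intervening on Q: Y = -Q + 103. Reaching 47 requires Q = 56, outside [-2, 5].
Intervening on W: Y = 11*W + 29. Reaching 47 requires W = 18/11, not an integer.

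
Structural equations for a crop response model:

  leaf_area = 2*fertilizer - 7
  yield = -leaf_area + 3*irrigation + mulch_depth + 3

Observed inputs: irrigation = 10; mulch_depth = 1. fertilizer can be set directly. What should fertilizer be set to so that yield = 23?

Substituting into the yield equation gives yield = -2*fertilizer + 41.
Solve -2*fertilizer + 41 = 23: fertilizer = (23 - 41) / -2 = 9.

fertilizer = 9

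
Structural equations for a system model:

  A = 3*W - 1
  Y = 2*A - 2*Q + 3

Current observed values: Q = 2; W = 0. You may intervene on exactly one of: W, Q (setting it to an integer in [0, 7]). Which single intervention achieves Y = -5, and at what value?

Intervening on W: Y = 6*W - 3. Reaching -5 requires W = -1/3, not an integer.
Intervening on Q: with other inputs at their observed values, Y = -2*Q + 1. Solving for -5 gives Q = 3, within [0, 7].

set Q = 3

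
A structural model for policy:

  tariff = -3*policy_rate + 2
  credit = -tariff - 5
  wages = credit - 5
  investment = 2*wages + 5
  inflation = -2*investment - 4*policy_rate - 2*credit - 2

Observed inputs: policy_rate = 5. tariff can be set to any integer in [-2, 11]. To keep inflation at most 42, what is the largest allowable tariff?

Intervening on tariff fixes its value directly, overriding its dependence on policy_rate.
Substituting into the wages equation gives wages = -tariff - 10.
This gives investment = -2*tariff - 15.
This gives inflation = 6*tariff + 18.
Require 6*tariff + 18 ≤ 42, so tariff ≤ 4.
The largest integer in [-2, 11] satisfying this is 4.

tariff = 4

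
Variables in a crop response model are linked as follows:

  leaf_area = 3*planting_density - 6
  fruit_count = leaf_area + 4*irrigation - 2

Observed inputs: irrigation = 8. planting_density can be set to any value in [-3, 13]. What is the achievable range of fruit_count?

15 to 63

Substituting into the fruit_count equation gives fruit_count = 3*planting_density + 24.
Linear in planting_density, so extremes are at the endpoints: planting_density = -3 gives fruit_count = 15; planting_density = 13 gives fruit_count = 63.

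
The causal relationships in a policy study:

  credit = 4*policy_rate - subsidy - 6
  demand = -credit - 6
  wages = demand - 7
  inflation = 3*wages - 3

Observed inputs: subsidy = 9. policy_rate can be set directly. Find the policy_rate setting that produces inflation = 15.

Substituting into the credit equation gives credit = 4*policy_rate - 15.
So demand = -4*policy_rate + 9.
Substituting into the wages equation gives wages = -4*policy_rate + 2.
This gives inflation = -12*policy_rate + 3.
Solve -12*policy_rate + 3 = 15: policy_rate = (15 - 3) / -12 = -1.

policy_rate = -1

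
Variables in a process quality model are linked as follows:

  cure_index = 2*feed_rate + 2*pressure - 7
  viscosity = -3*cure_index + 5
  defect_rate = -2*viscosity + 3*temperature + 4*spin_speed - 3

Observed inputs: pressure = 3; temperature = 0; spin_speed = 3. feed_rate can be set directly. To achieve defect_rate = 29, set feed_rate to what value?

feed_rate = 3

Substituting into the cure_index equation gives cure_index = 2*feed_rate - 1.
Substituting into the viscosity equation gives viscosity = -6*feed_rate + 8.
defect_rate becomes 12*feed_rate - 7.
Solve 12*feed_rate - 7 = 29: feed_rate = (29 + 7) / 12 = 3.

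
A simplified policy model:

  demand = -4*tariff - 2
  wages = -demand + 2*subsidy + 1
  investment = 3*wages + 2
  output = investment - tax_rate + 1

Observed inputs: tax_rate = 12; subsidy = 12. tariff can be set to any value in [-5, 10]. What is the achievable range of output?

12 to 192

Substituting into the wages equation gives wages = 4*tariff + 27.
This gives investment = 12*tariff + 83.
Substituting into the output equation gives output = 12*tariff + 72.
Linear in tariff, so extremes are at the endpoints: tariff = -5 gives output = 12; tariff = 10 gives output = 192.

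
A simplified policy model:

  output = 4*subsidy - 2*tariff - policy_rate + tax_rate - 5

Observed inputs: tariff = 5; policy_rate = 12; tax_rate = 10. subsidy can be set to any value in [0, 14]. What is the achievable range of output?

-17 to 39

Substituting into the output equation gives output = 4*subsidy - 17.
Linear in subsidy, so extremes are at the endpoints: subsidy = 0 gives output = -17; subsidy = 14 gives output = 39.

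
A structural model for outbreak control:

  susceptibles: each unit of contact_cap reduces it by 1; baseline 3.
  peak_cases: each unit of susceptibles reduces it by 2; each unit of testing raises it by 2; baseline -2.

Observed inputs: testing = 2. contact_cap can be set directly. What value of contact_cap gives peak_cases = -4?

Substituting into the peak_cases equation gives peak_cases = 2*contact_cap - 4.
Solve 2*contact_cap - 4 = -4: contact_cap = (-4 + 4) / 2 = 0.

contact_cap = 0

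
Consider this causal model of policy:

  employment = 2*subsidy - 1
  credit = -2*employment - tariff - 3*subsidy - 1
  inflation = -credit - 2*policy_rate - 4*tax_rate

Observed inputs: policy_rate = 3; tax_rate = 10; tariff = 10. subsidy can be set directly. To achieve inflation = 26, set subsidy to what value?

Substituting into the credit equation gives credit = -7*subsidy - 9.
Substituting into the inflation equation gives inflation = 7*subsidy - 37.
Solve 7*subsidy - 37 = 26: subsidy = (26 + 37) / 7 = 9.

subsidy = 9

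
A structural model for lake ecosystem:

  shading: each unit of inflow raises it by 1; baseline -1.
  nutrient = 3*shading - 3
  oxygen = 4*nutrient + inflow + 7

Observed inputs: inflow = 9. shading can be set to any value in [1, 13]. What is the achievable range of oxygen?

16 to 160

Intervening on shading fixes its value directly, overriding its dependence on inflow.
Substituting into the oxygen equation gives oxygen = 12*shading + 4.
Linear in shading, so extremes are at the endpoints: shading = 1 gives oxygen = 16; shading = 13 gives oxygen = 160.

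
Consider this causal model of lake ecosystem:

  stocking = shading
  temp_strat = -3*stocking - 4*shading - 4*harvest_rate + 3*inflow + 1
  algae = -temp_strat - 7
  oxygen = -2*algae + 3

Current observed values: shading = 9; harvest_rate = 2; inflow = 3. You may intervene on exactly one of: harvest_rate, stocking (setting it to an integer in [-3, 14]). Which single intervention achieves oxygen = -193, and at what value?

set harvest_rate = 13

Intervening on harvest_rate: with other inputs at their observed values, oxygen = -8*harvest_rate - 89. Solving for -193 gives harvest_rate = 13, within [-3, 14].
Intervening on stocking: oxygen = -6*stocking - 51. Reaching -193 requires stocking = 71/3, not an integer.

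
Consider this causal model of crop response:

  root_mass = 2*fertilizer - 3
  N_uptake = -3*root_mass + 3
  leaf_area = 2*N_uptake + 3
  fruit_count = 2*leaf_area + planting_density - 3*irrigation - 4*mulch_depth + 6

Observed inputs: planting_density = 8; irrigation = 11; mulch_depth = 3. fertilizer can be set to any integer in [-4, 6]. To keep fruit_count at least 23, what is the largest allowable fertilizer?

Substituting into the N_uptake equation gives N_uptake = -6*fertilizer + 12.
Substituting into the leaf_area equation gives leaf_area = -12*fertilizer + 27.
So fruit_count = -24*fertilizer + 23.
Require -24*fertilizer + 23 ≥ 23, so fertilizer ≤ 0.
The largest integer in [-4, 6] satisfying this is 0.

fertilizer = 0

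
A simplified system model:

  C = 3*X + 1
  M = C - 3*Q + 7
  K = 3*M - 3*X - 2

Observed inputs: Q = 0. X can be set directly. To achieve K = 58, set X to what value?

Substituting into the M equation gives M = 3*X + 8.
Substituting into the K equation gives K = 6*X + 22.
Solve 6*X + 22 = 58: X = (58 - 22) / 6 = 6.

X = 6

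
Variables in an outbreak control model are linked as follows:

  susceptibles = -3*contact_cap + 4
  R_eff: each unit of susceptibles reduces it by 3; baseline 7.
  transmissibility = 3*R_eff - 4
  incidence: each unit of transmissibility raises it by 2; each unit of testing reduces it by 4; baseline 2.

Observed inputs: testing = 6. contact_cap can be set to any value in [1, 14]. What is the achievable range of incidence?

-6 to 696

Substituting into the R_eff equation gives R_eff = 9*contact_cap - 5.
Substituting into the transmissibility equation gives transmissibility = 27*contact_cap - 19.
incidence becomes 54*contact_cap - 60.
Linear in contact_cap, so extremes are at the endpoints: contact_cap = 1 gives incidence = -6; contact_cap = 14 gives incidence = 696.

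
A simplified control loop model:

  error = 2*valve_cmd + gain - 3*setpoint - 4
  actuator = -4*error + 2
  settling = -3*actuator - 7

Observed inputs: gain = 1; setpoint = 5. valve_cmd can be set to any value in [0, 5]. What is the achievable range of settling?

-229 to -109

Substituting into the error equation gives error = 2*valve_cmd - 18.
So actuator = -8*valve_cmd + 74.
So settling = 24*valve_cmd - 229.
Linear in valve_cmd, so extremes are at the endpoints: valve_cmd = 0 gives settling = -229; valve_cmd = 5 gives settling = -109.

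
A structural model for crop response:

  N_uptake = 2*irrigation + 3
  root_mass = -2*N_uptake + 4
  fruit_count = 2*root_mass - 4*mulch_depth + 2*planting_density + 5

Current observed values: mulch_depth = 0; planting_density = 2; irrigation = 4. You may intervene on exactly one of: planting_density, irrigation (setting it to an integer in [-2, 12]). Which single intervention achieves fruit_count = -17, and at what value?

set planting_density = 7

Intervening on planting_density: with other inputs at their observed values, fruit_count = 2*planting_density - 31. Solving for -17 gives planting_density = 7, within [-2, 12].
Intervening on irrigation: fruit_count = -8*irrigation + 5. Reaching -17 requires irrigation = 11/4, not an integer.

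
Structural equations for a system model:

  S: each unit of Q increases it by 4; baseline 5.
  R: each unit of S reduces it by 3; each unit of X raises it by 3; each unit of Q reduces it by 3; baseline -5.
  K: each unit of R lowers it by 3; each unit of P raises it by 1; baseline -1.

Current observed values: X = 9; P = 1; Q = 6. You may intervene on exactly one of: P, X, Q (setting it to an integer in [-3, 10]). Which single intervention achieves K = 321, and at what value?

set X = 1

Intervening on P: K = P + 248. Reaching 321 requires P = 73, outside [-3, 10].
Intervening on X: with other inputs at their observed values, K = -9*X + 330. Solving for 321 gives X = 1, within [-3, 10].
Intervening on Q: K = 45*Q - 21. Reaching 321 requires Q = 38/5, not an integer.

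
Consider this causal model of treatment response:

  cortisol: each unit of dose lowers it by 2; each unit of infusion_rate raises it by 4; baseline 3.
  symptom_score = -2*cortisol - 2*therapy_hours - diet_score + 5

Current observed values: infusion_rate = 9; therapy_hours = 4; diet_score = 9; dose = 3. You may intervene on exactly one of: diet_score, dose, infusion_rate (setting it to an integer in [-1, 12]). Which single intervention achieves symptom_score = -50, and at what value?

Intervening on diet_score: symptom_score = -diet_score - 69. Reaching -50 requires diet_score = -19, outside [-1, 12].
Intervening on dose: with other inputs at their observed values, symptom_score = 4*dose - 90. Solving for -50 gives dose = 10, within [-1, 12].
Intervening on infusion_rate: symptom_score = -8*infusion_rate - 6. Reaching -50 requires infusion_rate = 11/2, not an integer.

set dose = 10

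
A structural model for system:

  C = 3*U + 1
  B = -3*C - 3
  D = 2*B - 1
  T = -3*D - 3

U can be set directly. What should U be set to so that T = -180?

Substituting into the B equation gives B = -9*U - 6.
So D = -18*U - 13.
This gives T = 54*U + 36.
Solve 54*U + 36 = -180: U = (-180 - 36) / 54 = -4.

U = -4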